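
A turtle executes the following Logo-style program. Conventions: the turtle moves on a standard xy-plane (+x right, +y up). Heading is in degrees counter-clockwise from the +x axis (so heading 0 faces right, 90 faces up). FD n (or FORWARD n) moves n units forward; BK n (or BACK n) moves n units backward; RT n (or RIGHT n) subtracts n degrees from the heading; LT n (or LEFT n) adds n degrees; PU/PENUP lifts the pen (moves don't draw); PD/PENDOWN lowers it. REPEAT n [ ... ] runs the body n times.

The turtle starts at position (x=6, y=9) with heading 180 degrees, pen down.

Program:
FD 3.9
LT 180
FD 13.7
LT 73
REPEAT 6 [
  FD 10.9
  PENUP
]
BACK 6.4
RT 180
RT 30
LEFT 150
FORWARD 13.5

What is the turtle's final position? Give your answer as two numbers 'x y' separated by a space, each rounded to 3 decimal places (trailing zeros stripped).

Answer: 46.204 68.459

Derivation:
Executing turtle program step by step:
Start: pos=(6,9), heading=180, pen down
FD 3.9: (6,9) -> (2.1,9) [heading=180, draw]
LT 180: heading 180 -> 0
FD 13.7: (2.1,9) -> (15.8,9) [heading=0, draw]
LT 73: heading 0 -> 73
REPEAT 6 [
  -- iteration 1/6 --
  FD 10.9: (15.8,9) -> (18.987,19.424) [heading=73, draw]
  PU: pen up
  -- iteration 2/6 --
  FD 10.9: (18.987,19.424) -> (22.174,29.847) [heading=73, move]
  PU: pen up
  -- iteration 3/6 --
  FD 10.9: (22.174,29.847) -> (25.361,40.271) [heading=73, move]
  PU: pen up
  -- iteration 4/6 --
  FD 10.9: (25.361,40.271) -> (28.547,50.695) [heading=73, move]
  PU: pen up
  -- iteration 5/6 --
  FD 10.9: (28.547,50.695) -> (31.734,61.119) [heading=73, move]
  PU: pen up
  -- iteration 6/6 --
  FD 10.9: (31.734,61.119) -> (34.921,71.542) [heading=73, move]
  PU: pen up
]
BK 6.4: (34.921,71.542) -> (33.05,65.422) [heading=73, move]
RT 180: heading 73 -> 253
RT 30: heading 253 -> 223
LT 150: heading 223 -> 13
FD 13.5: (33.05,65.422) -> (46.204,68.459) [heading=13, move]
Final: pos=(46.204,68.459), heading=13, 3 segment(s) drawn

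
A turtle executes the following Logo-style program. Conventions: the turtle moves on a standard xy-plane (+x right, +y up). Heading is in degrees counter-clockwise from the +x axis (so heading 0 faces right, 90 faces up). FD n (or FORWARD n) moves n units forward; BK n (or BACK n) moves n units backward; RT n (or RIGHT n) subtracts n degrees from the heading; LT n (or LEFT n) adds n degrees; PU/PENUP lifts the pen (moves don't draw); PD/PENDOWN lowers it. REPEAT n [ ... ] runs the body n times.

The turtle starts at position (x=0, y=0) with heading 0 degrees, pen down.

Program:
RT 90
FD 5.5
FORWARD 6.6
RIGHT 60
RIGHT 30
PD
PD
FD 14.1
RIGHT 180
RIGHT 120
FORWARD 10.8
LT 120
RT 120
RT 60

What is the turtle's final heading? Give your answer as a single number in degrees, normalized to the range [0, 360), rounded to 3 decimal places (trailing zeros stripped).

Executing turtle program step by step:
Start: pos=(0,0), heading=0, pen down
RT 90: heading 0 -> 270
FD 5.5: (0,0) -> (0,-5.5) [heading=270, draw]
FD 6.6: (0,-5.5) -> (0,-12.1) [heading=270, draw]
RT 60: heading 270 -> 210
RT 30: heading 210 -> 180
PD: pen down
PD: pen down
FD 14.1: (0,-12.1) -> (-14.1,-12.1) [heading=180, draw]
RT 180: heading 180 -> 0
RT 120: heading 0 -> 240
FD 10.8: (-14.1,-12.1) -> (-19.5,-21.453) [heading=240, draw]
LT 120: heading 240 -> 0
RT 120: heading 0 -> 240
RT 60: heading 240 -> 180
Final: pos=(-19.5,-21.453), heading=180, 4 segment(s) drawn

Answer: 180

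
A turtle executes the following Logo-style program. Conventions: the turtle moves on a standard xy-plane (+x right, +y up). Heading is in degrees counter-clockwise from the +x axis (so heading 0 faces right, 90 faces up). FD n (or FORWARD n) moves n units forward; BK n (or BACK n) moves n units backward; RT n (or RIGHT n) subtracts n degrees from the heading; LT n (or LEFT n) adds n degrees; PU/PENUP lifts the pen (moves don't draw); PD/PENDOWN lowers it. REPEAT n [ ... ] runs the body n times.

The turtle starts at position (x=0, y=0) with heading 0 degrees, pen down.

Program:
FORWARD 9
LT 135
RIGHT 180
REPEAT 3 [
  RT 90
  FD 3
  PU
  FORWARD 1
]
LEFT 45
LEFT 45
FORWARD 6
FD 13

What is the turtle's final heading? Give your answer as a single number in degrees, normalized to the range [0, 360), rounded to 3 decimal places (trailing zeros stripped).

Answer: 135

Derivation:
Executing turtle program step by step:
Start: pos=(0,0), heading=0, pen down
FD 9: (0,0) -> (9,0) [heading=0, draw]
LT 135: heading 0 -> 135
RT 180: heading 135 -> 315
REPEAT 3 [
  -- iteration 1/3 --
  RT 90: heading 315 -> 225
  FD 3: (9,0) -> (6.879,-2.121) [heading=225, draw]
  PU: pen up
  FD 1: (6.879,-2.121) -> (6.172,-2.828) [heading=225, move]
  -- iteration 2/3 --
  RT 90: heading 225 -> 135
  FD 3: (6.172,-2.828) -> (4.05,-0.707) [heading=135, move]
  PU: pen up
  FD 1: (4.05,-0.707) -> (3.343,0) [heading=135, move]
  -- iteration 3/3 --
  RT 90: heading 135 -> 45
  FD 3: (3.343,0) -> (5.464,2.121) [heading=45, move]
  PU: pen up
  FD 1: (5.464,2.121) -> (6.172,2.828) [heading=45, move]
]
LT 45: heading 45 -> 90
LT 45: heading 90 -> 135
FD 6: (6.172,2.828) -> (1.929,7.071) [heading=135, move]
FD 13: (1.929,7.071) -> (-7.263,16.263) [heading=135, move]
Final: pos=(-7.263,16.263), heading=135, 2 segment(s) drawn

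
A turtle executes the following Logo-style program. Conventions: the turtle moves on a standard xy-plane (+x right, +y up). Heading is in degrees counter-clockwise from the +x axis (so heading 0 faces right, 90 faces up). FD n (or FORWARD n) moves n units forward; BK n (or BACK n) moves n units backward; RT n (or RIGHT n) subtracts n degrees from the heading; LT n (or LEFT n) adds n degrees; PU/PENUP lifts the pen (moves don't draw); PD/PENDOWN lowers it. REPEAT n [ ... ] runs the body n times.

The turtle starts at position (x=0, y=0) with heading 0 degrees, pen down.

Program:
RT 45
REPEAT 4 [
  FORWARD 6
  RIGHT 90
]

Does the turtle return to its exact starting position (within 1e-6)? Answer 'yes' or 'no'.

Answer: yes

Derivation:
Executing turtle program step by step:
Start: pos=(0,0), heading=0, pen down
RT 45: heading 0 -> 315
REPEAT 4 [
  -- iteration 1/4 --
  FD 6: (0,0) -> (4.243,-4.243) [heading=315, draw]
  RT 90: heading 315 -> 225
  -- iteration 2/4 --
  FD 6: (4.243,-4.243) -> (0,-8.485) [heading=225, draw]
  RT 90: heading 225 -> 135
  -- iteration 3/4 --
  FD 6: (0,-8.485) -> (-4.243,-4.243) [heading=135, draw]
  RT 90: heading 135 -> 45
  -- iteration 4/4 --
  FD 6: (-4.243,-4.243) -> (0,0) [heading=45, draw]
  RT 90: heading 45 -> 315
]
Final: pos=(0,0), heading=315, 4 segment(s) drawn

Start position: (0, 0)
Final position: (0, 0)
Distance = 0; < 1e-6 -> CLOSED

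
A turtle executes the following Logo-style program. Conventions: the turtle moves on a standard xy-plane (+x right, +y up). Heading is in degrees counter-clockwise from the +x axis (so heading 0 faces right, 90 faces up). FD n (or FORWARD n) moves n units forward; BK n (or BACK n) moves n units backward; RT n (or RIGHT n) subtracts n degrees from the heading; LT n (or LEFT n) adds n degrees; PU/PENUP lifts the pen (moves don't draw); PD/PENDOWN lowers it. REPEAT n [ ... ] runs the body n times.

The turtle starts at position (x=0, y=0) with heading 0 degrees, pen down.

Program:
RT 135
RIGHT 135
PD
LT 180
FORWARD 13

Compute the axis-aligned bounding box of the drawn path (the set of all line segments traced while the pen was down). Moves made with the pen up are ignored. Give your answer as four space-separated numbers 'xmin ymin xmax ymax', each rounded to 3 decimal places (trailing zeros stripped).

Answer: 0 -13 0 0

Derivation:
Executing turtle program step by step:
Start: pos=(0,0), heading=0, pen down
RT 135: heading 0 -> 225
RT 135: heading 225 -> 90
PD: pen down
LT 180: heading 90 -> 270
FD 13: (0,0) -> (0,-13) [heading=270, draw]
Final: pos=(0,-13), heading=270, 1 segment(s) drawn

Segment endpoints: x in {0, 0}, y in {-13, 0}
xmin=0, ymin=-13, xmax=0, ymax=0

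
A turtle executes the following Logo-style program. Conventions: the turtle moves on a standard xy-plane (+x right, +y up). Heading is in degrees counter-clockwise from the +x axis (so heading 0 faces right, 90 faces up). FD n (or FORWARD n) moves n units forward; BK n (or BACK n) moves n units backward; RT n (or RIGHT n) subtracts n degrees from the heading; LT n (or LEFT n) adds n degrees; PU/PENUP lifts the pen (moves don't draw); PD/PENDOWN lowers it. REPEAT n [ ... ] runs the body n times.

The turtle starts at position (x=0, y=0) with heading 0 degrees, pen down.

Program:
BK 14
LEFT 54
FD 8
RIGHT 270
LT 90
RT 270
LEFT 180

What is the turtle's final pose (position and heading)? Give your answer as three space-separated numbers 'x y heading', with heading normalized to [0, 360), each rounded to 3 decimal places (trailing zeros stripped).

Executing turtle program step by step:
Start: pos=(0,0), heading=0, pen down
BK 14: (0,0) -> (-14,0) [heading=0, draw]
LT 54: heading 0 -> 54
FD 8: (-14,0) -> (-9.298,6.472) [heading=54, draw]
RT 270: heading 54 -> 144
LT 90: heading 144 -> 234
RT 270: heading 234 -> 324
LT 180: heading 324 -> 144
Final: pos=(-9.298,6.472), heading=144, 2 segment(s) drawn

Answer: -9.298 6.472 144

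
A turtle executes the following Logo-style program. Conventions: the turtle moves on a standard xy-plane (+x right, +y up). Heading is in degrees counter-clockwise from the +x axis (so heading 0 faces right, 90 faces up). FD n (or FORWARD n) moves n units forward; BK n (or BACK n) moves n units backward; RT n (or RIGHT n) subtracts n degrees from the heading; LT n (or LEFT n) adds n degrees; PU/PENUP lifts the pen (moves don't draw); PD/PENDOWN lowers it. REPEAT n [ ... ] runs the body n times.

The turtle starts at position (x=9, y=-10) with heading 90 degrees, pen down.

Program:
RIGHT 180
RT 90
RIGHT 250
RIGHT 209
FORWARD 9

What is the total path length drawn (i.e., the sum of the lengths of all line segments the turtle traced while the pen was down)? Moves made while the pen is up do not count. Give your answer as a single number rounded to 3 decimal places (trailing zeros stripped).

Answer: 9

Derivation:
Executing turtle program step by step:
Start: pos=(9,-10), heading=90, pen down
RT 180: heading 90 -> 270
RT 90: heading 270 -> 180
RT 250: heading 180 -> 290
RT 209: heading 290 -> 81
FD 9: (9,-10) -> (10.408,-1.111) [heading=81, draw]
Final: pos=(10.408,-1.111), heading=81, 1 segment(s) drawn

Segment lengths:
  seg 1: (9,-10) -> (10.408,-1.111), length = 9
Total = 9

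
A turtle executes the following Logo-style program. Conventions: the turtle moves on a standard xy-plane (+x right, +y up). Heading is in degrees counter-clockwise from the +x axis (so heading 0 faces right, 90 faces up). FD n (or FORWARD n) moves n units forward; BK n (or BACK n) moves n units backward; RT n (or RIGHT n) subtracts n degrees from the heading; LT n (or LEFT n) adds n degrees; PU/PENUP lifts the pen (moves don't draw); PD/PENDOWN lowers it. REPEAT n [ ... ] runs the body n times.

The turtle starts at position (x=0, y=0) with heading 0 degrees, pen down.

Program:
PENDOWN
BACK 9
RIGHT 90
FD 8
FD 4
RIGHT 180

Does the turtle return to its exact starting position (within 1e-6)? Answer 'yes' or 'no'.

Answer: no

Derivation:
Executing turtle program step by step:
Start: pos=(0,0), heading=0, pen down
PD: pen down
BK 9: (0,0) -> (-9,0) [heading=0, draw]
RT 90: heading 0 -> 270
FD 8: (-9,0) -> (-9,-8) [heading=270, draw]
FD 4: (-9,-8) -> (-9,-12) [heading=270, draw]
RT 180: heading 270 -> 90
Final: pos=(-9,-12), heading=90, 3 segment(s) drawn

Start position: (0, 0)
Final position: (-9, -12)
Distance = 15; >= 1e-6 -> NOT closed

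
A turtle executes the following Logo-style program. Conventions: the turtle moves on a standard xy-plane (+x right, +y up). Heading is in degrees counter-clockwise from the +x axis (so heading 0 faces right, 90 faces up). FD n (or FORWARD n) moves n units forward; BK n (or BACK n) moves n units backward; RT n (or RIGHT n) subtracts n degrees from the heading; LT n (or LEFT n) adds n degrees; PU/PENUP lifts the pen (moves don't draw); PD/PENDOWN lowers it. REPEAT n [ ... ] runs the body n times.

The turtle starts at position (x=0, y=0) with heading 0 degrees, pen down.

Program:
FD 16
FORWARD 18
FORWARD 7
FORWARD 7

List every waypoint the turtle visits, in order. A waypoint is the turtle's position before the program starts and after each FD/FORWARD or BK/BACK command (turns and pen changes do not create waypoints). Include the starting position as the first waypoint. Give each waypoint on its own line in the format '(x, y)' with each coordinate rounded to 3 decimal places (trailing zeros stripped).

Answer: (0, 0)
(16, 0)
(34, 0)
(41, 0)
(48, 0)

Derivation:
Executing turtle program step by step:
Start: pos=(0,0), heading=0, pen down
FD 16: (0,0) -> (16,0) [heading=0, draw]
FD 18: (16,0) -> (34,0) [heading=0, draw]
FD 7: (34,0) -> (41,0) [heading=0, draw]
FD 7: (41,0) -> (48,0) [heading=0, draw]
Final: pos=(48,0), heading=0, 4 segment(s) drawn
Waypoints (5 total):
(0, 0)
(16, 0)
(34, 0)
(41, 0)
(48, 0)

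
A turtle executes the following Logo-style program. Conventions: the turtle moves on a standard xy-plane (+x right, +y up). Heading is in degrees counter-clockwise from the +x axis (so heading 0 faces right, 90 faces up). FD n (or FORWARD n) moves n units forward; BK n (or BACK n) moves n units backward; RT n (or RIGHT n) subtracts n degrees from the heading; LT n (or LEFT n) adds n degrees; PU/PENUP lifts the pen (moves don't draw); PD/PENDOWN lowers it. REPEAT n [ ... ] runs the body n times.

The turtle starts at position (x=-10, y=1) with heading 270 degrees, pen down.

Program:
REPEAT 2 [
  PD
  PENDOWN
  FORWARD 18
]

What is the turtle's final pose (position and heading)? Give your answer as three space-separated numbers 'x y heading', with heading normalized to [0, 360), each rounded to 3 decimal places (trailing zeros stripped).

Answer: -10 -35 270

Derivation:
Executing turtle program step by step:
Start: pos=(-10,1), heading=270, pen down
REPEAT 2 [
  -- iteration 1/2 --
  PD: pen down
  PD: pen down
  FD 18: (-10,1) -> (-10,-17) [heading=270, draw]
  -- iteration 2/2 --
  PD: pen down
  PD: pen down
  FD 18: (-10,-17) -> (-10,-35) [heading=270, draw]
]
Final: pos=(-10,-35), heading=270, 2 segment(s) drawn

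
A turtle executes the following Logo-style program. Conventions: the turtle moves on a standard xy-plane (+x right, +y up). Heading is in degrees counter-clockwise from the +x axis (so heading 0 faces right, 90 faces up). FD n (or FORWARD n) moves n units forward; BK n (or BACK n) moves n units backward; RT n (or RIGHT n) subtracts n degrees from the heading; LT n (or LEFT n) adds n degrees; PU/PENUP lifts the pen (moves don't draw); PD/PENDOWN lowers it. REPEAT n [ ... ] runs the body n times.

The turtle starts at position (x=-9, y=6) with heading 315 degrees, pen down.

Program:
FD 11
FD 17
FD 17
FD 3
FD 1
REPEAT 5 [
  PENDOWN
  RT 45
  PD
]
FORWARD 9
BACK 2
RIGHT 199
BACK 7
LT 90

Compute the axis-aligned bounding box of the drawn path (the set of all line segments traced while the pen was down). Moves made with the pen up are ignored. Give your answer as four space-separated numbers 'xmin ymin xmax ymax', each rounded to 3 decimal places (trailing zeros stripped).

Answer: -9 -28.648 27.927 6

Derivation:
Executing turtle program step by step:
Start: pos=(-9,6), heading=315, pen down
FD 11: (-9,6) -> (-1.222,-1.778) [heading=315, draw]
FD 17: (-1.222,-1.778) -> (10.799,-13.799) [heading=315, draw]
FD 17: (10.799,-13.799) -> (22.82,-25.82) [heading=315, draw]
FD 3: (22.82,-25.82) -> (24.941,-27.941) [heading=315, draw]
FD 1: (24.941,-27.941) -> (25.648,-28.648) [heading=315, draw]
REPEAT 5 [
  -- iteration 1/5 --
  PD: pen down
  RT 45: heading 315 -> 270
  PD: pen down
  -- iteration 2/5 --
  PD: pen down
  RT 45: heading 270 -> 225
  PD: pen down
  -- iteration 3/5 --
  PD: pen down
  RT 45: heading 225 -> 180
  PD: pen down
  -- iteration 4/5 --
  PD: pen down
  RT 45: heading 180 -> 135
  PD: pen down
  -- iteration 5/5 --
  PD: pen down
  RT 45: heading 135 -> 90
  PD: pen down
]
FD 9: (25.648,-28.648) -> (25.648,-19.648) [heading=90, draw]
BK 2: (25.648,-19.648) -> (25.648,-21.648) [heading=90, draw]
RT 199: heading 90 -> 251
BK 7: (25.648,-21.648) -> (27.927,-15.03) [heading=251, draw]
LT 90: heading 251 -> 341
Final: pos=(27.927,-15.03), heading=341, 8 segment(s) drawn

Segment endpoints: x in {-9, -1.222, 10.799, 22.82, 24.941, 25.648, 27.927}, y in {-28.648, -27.941, -25.82, -21.648, -19.648, -15.03, -13.799, -1.778, 6}
xmin=-9, ymin=-28.648, xmax=27.927, ymax=6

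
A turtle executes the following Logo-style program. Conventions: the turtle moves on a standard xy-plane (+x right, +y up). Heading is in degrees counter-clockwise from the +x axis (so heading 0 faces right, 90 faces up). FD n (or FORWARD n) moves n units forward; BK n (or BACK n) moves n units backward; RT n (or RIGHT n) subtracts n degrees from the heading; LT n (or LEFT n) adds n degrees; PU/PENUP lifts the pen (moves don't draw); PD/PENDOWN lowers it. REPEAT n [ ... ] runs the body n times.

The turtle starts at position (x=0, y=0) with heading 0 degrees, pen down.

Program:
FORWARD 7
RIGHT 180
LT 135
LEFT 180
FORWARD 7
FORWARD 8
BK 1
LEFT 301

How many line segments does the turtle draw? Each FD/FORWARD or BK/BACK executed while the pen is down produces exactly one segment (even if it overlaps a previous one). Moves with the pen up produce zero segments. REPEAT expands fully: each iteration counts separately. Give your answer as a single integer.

Answer: 4

Derivation:
Executing turtle program step by step:
Start: pos=(0,0), heading=0, pen down
FD 7: (0,0) -> (7,0) [heading=0, draw]
RT 180: heading 0 -> 180
LT 135: heading 180 -> 315
LT 180: heading 315 -> 135
FD 7: (7,0) -> (2.05,4.95) [heading=135, draw]
FD 8: (2.05,4.95) -> (-3.607,10.607) [heading=135, draw]
BK 1: (-3.607,10.607) -> (-2.899,9.899) [heading=135, draw]
LT 301: heading 135 -> 76
Final: pos=(-2.899,9.899), heading=76, 4 segment(s) drawn
Segments drawn: 4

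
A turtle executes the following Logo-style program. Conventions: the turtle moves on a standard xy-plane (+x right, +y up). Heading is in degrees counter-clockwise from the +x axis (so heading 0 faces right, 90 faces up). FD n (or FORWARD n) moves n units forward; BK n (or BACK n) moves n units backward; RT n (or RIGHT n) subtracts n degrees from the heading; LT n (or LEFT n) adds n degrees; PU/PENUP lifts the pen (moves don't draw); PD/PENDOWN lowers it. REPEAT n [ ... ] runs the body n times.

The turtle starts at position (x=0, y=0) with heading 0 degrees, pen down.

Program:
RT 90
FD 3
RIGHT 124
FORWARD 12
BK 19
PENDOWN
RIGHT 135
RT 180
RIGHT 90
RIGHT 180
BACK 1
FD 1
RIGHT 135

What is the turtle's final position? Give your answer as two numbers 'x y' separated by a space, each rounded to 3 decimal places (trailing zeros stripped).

Executing turtle program step by step:
Start: pos=(0,0), heading=0, pen down
RT 90: heading 0 -> 270
FD 3: (0,0) -> (0,-3) [heading=270, draw]
RT 124: heading 270 -> 146
FD 12: (0,-3) -> (-9.948,3.71) [heading=146, draw]
BK 19: (-9.948,3.71) -> (5.803,-6.914) [heading=146, draw]
PD: pen down
RT 135: heading 146 -> 11
RT 180: heading 11 -> 191
RT 90: heading 191 -> 101
RT 180: heading 101 -> 281
BK 1: (5.803,-6.914) -> (5.612,-5.933) [heading=281, draw]
FD 1: (5.612,-5.933) -> (5.803,-6.914) [heading=281, draw]
RT 135: heading 281 -> 146
Final: pos=(5.803,-6.914), heading=146, 5 segment(s) drawn

Answer: 5.803 -6.914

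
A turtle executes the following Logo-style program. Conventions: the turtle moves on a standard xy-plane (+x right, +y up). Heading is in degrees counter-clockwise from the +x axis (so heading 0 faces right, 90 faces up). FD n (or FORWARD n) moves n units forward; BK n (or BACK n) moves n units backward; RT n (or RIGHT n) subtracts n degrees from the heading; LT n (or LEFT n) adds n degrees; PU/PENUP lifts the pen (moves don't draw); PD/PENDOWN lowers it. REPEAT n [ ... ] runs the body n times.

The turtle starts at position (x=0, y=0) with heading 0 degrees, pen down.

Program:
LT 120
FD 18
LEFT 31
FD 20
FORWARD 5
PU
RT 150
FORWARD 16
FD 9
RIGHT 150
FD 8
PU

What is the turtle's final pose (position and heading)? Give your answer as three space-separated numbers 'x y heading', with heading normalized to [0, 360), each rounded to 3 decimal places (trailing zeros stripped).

Answer: -12.727 24.025 211

Derivation:
Executing turtle program step by step:
Start: pos=(0,0), heading=0, pen down
LT 120: heading 0 -> 120
FD 18: (0,0) -> (-9,15.588) [heading=120, draw]
LT 31: heading 120 -> 151
FD 20: (-9,15.588) -> (-26.492,25.285) [heading=151, draw]
FD 5: (-26.492,25.285) -> (-30.865,27.709) [heading=151, draw]
PU: pen up
RT 150: heading 151 -> 1
FD 16: (-30.865,27.709) -> (-14.868,27.988) [heading=1, move]
FD 9: (-14.868,27.988) -> (-5.869,28.145) [heading=1, move]
RT 150: heading 1 -> 211
FD 8: (-5.869,28.145) -> (-12.727,24.025) [heading=211, move]
PU: pen up
Final: pos=(-12.727,24.025), heading=211, 3 segment(s) drawn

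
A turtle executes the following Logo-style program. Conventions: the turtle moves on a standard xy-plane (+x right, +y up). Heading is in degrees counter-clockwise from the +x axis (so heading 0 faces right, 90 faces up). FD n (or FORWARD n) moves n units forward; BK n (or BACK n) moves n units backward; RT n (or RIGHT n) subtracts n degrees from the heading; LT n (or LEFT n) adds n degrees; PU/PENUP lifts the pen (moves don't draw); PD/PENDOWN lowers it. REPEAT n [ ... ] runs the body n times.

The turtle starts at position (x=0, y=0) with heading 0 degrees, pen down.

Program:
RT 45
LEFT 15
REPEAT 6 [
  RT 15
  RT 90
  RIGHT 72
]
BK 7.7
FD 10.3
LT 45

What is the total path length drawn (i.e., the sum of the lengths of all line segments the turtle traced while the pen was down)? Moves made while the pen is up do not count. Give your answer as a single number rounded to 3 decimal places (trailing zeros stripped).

Executing turtle program step by step:
Start: pos=(0,0), heading=0, pen down
RT 45: heading 0 -> 315
LT 15: heading 315 -> 330
REPEAT 6 [
  -- iteration 1/6 --
  RT 15: heading 330 -> 315
  RT 90: heading 315 -> 225
  RT 72: heading 225 -> 153
  -- iteration 2/6 --
  RT 15: heading 153 -> 138
  RT 90: heading 138 -> 48
  RT 72: heading 48 -> 336
  -- iteration 3/6 --
  RT 15: heading 336 -> 321
  RT 90: heading 321 -> 231
  RT 72: heading 231 -> 159
  -- iteration 4/6 --
  RT 15: heading 159 -> 144
  RT 90: heading 144 -> 54
  RT 72: heading 54 -> 342
  -- iteration 5/6 --
  RT 15: heading 342 -> 327
  RT 90: heading 327 -> 237
  RT 72: heading 237 -> 165
  -- iteration 6/6 --
  RT 15: heading 165 -> 150
  RT 90: heading 150 -> 60
  RT 72: heading 60 -> 348
]
BK 7.7: (0,0) -> (-7.532,1.601) [heading=348, draw]
FD 10.3: (-7.532,1.601) -> (2.543,-0.541) [heading=348, draw]
LT 45: heading 348 -> 33
Final: pos=(2.543,-0.541), heading=33, 2 segment(s) drawn

Segment lengths:
  seg 1: (0,0) -> (-7.532,1.601), length = 7.7
  seg 2: (-7.532,1.601) -> (2.543,-0.541), length = 10.3
Total = 18

Answer: 18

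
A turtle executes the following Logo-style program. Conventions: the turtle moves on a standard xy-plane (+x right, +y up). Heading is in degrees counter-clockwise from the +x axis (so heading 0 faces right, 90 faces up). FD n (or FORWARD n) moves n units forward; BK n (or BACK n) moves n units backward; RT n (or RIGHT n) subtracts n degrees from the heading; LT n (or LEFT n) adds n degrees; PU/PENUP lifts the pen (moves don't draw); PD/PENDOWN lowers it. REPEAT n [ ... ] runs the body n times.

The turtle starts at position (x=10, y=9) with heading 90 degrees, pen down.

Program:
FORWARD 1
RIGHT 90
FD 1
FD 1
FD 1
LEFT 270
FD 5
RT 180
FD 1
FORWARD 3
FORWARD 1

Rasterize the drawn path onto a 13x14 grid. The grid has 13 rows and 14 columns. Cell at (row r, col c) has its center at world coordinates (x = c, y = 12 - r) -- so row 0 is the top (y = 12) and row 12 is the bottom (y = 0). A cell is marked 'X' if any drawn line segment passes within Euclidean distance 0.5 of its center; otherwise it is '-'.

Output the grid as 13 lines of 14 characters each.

Answer: --------------
--------------
----------XXXX
----------X--X
-------------X
-------------X
-------------X
-------------X
--------------
--------------
--------------
--------------
--------------

Derivation:
Segment 0: (10,9) -> (10,10)
Segment 1: (10,10) -> (11,10)
Segment 2: (11,10) -> (12,10)
Segment 3: (12,10) -> (13,10)
Segment 4: (13,10) -> (13,5)
Segment 5: (13,5) -> (13,6)
Segment 6: (13,6) -> (13,9)
Segment 7: (13,9) -> (13,10)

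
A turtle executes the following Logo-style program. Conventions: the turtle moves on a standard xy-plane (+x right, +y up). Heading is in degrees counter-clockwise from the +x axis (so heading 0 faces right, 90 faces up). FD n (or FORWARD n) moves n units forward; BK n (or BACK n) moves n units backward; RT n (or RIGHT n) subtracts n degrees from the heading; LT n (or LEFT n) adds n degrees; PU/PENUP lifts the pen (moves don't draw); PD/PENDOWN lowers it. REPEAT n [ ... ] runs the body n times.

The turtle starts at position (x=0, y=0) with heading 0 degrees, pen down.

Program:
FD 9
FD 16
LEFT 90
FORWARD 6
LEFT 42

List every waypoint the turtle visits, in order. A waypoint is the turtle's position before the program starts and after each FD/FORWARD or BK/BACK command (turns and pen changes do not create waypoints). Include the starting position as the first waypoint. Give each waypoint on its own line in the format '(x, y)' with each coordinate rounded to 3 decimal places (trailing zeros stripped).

Answer: (0, 0)
(9, 0)
(25, 0)
(25, 6)

Derivation:
Executing turtle program step by step:
Start: pos=(0,0), heading=0, pen down
FD 9: (0,0) -> (9,0) [heading=0, draw]
FD 16: (9,0) -> (25,0) [heading=0, draw]
LT 90: heading 0 -> 90
FD 6: (25,0) -> (25,6) [heading=90, draw]
LT 42: heading 90 -> 132
Final: pos=(25,6), heading=132, 3 segment(s) drawn
Waypoints (4 total):
(0, 0)
(9, 0)
(25, 0)
(25, 6)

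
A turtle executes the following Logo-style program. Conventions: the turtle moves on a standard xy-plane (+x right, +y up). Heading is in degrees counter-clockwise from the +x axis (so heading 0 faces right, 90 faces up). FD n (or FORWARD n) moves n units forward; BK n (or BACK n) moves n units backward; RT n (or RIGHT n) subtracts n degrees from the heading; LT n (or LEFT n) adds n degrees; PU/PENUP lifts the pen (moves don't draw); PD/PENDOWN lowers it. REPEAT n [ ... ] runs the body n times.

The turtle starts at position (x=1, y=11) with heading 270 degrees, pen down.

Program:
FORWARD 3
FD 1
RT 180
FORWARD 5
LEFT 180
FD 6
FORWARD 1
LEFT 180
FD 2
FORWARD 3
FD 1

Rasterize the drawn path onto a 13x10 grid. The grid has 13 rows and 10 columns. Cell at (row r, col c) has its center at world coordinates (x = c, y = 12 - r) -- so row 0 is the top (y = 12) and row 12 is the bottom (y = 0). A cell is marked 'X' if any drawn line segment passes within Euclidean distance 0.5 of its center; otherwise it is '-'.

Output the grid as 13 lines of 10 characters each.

Segment 0: (1,11) -> (1,8)
Segment 1: (1,8) -> (1,7)
Segment 2: (1,7) -> (1,12)
Segment 3: (1,12) -> (1,6)
Segment 4: (1,6) -> (1,5)
Segment 5: (1,5) -> (1,7)
Segment 6: (1,7) -> (1,10)
Segment 7: (1,10) -> (1,11)

Answer: -X--------
-X--------
-X--------
-X--------
-X--------
-X--------
-X--------
-X--------
----------
----------
----------
----------
----------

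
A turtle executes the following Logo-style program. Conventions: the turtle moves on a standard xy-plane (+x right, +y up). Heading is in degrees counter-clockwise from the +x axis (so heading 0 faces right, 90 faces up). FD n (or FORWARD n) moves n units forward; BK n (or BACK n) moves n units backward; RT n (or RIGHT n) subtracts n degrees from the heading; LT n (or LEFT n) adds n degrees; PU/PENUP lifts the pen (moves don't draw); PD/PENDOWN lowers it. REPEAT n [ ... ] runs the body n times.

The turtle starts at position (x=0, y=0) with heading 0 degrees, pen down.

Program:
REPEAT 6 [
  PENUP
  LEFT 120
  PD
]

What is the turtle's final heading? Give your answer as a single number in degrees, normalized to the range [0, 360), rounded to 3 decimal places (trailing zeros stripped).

Executing turtle program step by step:
Start: pos=(0,0), heading=0, pen down
REPEAT 6 [
  -- iteration 1/6 --
  PU: pen up
  LT 120: heading 0 -> 120
  PD: pen down
  -- iteration 2/6 --
  PU: pen up
  LT 120: heading 120 -> 240
  PD: pen down
  -- iteration 3/6 --
  PU: pen up
  LT 120: heading 240 -> 0
  PD: pen down
  -- iteration 4/6 --
  PU: pen up
  LT 120: heading 0 -> 120
  PD: pen down
  -- iteration 5/6 --
  PU: pen up
  LT 120: heading 120 -> 240
  PD: pen down
  -- iteration 6/6 --
  PU: pen up
  LT 120: heading 240 -> 0
  PD: pen down
]
Final: pos=(0,0), heading=0, 0 segment(s) drawn

Answer: 0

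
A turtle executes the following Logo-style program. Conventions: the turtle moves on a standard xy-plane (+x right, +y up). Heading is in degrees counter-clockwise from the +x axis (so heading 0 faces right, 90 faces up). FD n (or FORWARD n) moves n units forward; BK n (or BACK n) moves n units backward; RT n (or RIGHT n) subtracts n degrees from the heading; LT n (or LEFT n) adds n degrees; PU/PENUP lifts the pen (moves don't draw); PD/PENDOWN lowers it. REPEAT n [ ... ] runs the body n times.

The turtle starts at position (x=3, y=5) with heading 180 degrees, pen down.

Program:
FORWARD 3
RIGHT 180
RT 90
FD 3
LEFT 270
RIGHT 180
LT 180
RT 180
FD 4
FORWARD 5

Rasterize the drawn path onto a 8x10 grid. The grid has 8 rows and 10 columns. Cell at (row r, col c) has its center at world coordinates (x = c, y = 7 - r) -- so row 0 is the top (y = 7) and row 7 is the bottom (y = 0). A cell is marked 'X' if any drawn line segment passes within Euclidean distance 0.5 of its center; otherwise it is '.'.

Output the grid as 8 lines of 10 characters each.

Segment 0: (3,5) -> (0,5)
Segment 1: (0,5) -> (0,2)
Segment 2: (0,2) -> (4,2)
Segment 3: (4,2) -> (9,2)

Answer: ..........
..........
XXXX......
X.........
X.........
XXXXXXXXXX
..........
..........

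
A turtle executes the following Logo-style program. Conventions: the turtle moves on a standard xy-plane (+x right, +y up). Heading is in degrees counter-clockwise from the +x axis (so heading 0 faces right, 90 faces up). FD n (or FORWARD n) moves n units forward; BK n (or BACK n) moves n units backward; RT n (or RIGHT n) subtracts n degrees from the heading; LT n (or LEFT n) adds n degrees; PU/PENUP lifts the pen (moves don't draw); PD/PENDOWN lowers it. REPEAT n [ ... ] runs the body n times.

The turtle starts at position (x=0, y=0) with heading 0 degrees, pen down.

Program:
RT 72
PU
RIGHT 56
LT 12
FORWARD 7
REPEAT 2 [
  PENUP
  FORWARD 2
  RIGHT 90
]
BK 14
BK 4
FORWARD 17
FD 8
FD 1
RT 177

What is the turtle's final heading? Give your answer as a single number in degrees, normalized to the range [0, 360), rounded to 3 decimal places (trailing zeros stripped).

Executing turtle program step by step:
Start: pos=(0,0), heading=0, pen down
RT 72: heading 0 -> 288
PU: pen up
RT 56: heading 288 -> 232
LT 12: heading 232 -> 244
FD 7: (0,0) -> (-3.069,-6.292) [heading=244, move]
REPEAT 2 [
  -- iteration 1/2 --
  PU: pen up
  FD 2: (-3.069,-6.292) -> (-3.945,-8.089) [heading=244, move]
  RT 90: heading 244 -> 154
  -- iteration 2/2 --
  PU: pen up
  FD 2: (-3.945,-8.089) -> (-5.743,-7.212) [heading=154, move]
  RT 90: heading 154 -> 64
]
BK 14: (-5.743,-7.212) -> (-11.88,-19.796) [heading=64, move]
BK 4: (-11.88,-19.796) -> (-13.634,-23.391) [heading=64, move]
FD 17: (-13.634,-23.391) -> (-6.181,-8.111) [heading=64, move]
FD 8: (-6.181,-8.111) -> (-2.674,-0.921) [heading=64, move]
FD 1: (-2.674,-0.921) -> (-2.236,-0.022) [heading=64, move]
RT 177: heading 64 -> 247
Final: pos=(-2.236,-0.022), heading=247, 0 segment(s) drawn

Answer: 247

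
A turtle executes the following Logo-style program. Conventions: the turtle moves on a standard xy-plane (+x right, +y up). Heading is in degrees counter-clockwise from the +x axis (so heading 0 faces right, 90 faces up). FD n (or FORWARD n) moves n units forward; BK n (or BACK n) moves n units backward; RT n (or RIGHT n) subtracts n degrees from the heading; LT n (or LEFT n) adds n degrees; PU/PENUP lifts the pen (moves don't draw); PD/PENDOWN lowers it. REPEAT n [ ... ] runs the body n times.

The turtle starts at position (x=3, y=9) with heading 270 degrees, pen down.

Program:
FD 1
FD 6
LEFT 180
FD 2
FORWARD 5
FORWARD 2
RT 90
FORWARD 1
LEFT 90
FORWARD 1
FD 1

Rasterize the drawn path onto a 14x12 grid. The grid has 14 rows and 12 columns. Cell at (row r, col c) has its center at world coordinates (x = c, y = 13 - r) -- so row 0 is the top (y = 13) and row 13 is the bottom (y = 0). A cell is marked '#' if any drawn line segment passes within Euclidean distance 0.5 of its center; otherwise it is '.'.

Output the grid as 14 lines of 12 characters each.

Segment 0: (3,9) -> (3,8)
Segment 1: (3,8) -> (3,2)
Segment 2: (3,2) -> (3,4)
Segment 3: (3,4) -> (3,9)
Segment 4: (3,9) -> (3,11)
Segment 5: (3,11) -> (4,11)
Segment 6: (4,11) -> (4,12)
Segment 7: (4,12) -> (4,13)

Answer: ....#.......
....#.......
...##.......
...#........
...#........
...#........
...#........
...#........
...#........
...#........
...#........
...#........
............
............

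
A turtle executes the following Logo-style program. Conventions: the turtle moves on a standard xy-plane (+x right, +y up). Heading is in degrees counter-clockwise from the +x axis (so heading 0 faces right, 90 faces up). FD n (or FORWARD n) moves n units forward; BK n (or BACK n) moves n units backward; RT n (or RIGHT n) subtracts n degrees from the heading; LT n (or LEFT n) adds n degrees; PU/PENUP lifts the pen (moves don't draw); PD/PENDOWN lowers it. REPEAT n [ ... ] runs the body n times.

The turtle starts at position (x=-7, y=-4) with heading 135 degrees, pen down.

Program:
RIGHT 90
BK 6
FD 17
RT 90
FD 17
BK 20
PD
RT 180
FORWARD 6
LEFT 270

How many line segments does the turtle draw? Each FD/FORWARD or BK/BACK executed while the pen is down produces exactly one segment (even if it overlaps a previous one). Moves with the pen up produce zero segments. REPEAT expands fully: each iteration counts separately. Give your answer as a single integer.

Answer: 5

Derivation:
Executing turtle program step by step:
Start: pos=(-7,-4), heading=135, pen down
RT 90: heading 135 -> 45
BK 6: (-7,-4) -> (-11.243,-8.243) [heading=45, draw]
FD 17: (-11.243,-8.243) -> (0.778,3.778) [heading=45, draw]
RT 90: heading 45 -> 315
FD 17: (0.778,3.778) -> (12.799,-8.243) [heading=315, draw]
BK 20: (12.799,-8.243) -> (-1.343,5.899) [heading=315, draw]
PD: pen down
RT 180: heading 315 -> 135
FD 6: (-1.343,5.899) -> (-5.586,10.142) [heading=135, draw]
LT 270: heading 135 -> 45
Final: pos=(-5.586,10.142), heading=45, 5 segment(s) drawn
Segments drawn: 5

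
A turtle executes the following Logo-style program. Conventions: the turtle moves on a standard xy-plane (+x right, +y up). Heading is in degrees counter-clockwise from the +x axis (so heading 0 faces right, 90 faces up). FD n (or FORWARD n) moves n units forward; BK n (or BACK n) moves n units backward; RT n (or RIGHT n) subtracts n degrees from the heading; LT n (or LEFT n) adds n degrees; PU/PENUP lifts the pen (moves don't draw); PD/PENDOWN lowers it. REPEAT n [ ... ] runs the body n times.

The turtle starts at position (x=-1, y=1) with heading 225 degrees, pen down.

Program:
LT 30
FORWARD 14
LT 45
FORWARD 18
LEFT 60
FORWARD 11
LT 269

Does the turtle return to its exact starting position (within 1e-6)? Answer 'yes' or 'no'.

Answer: no

Derivation:
Executing turtle program step by step:
Start: pos=(-1,1), heading=225, pen down
LT 30: heading 225 -> 255
FD 14: (-1,1) -> (-4.623,-12.523) [heading=255, draw]
LT 45: heading 255 -> 300
FD 18: (-4.623,-12.523) -> (4.377,-28.111) [heading=300, draw]
LT 60: heading 300 -> 0
FD 11: (4.377,-28.111) -> (15.377,-28.111) [heading=0, draw]
LT 269: heading 0 -> 269
Final: pos=(15.377,-28.111), heading=269, 3 segment(s) drawn

Start position: (-1, 1)
Final position: (15.377, -28.111)
Distance = 33.402; >= 1e-6 -> NOT closed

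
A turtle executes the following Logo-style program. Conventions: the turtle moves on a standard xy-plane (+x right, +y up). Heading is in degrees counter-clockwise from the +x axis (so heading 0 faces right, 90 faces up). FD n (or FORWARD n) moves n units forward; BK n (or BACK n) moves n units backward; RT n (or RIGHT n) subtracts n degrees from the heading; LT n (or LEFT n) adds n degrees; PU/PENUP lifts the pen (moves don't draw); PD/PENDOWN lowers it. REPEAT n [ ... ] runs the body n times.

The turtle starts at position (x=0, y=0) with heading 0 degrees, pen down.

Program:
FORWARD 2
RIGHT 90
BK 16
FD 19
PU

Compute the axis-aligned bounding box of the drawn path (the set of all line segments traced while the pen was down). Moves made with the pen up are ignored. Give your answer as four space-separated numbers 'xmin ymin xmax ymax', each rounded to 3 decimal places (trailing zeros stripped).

Executing turtle program step by step:
Start: pos=(0,0), heading=0, pen down
FD 2: (0,0) -> (2,0) [heading=0, draw]
RT 90: heading 0 -> 270
BK 16: (2,0) -> (2,16) [heading=270, draw]
FD 19: (2,16) -> (2,-3) [heading=270, draw]
PU: pen up
Final: pos=(2,-3), heading=270, 3 segment(s) drawn

Segment endpoints: x in {0, 2, 2, 2}, y in {-3, 0, 16}
xmin=0, ymin=-3, xmax=2, ymax=16

Answer: 0 -3 2 16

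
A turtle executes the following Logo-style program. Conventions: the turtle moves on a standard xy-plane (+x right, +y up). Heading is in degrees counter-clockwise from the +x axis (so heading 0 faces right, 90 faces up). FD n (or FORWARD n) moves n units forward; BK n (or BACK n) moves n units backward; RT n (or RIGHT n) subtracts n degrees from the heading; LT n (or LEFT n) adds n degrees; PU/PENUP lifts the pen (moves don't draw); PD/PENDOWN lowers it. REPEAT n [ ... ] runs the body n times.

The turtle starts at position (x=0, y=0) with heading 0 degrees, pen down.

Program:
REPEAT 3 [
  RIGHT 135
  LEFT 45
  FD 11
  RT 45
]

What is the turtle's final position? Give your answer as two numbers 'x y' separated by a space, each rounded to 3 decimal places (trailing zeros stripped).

Answer: 3.222 -3.222

Derivation:
Executing turtle program step by step:
Start: pos=(0,0), heading=0, pen down
REPEAT 3 [
  -- iteration 1/3 --
  RT 135: heading 0 -> 225
  LT 45: heading 225 -> 270
  FD 11: (0,0) -> (0,-11) [heading=270, draw]
  RT 45: heading 270 -> 225
  -- iteration 2/3 --
  RT 135: heading 225 -> 90
  LT 45: heading 90 -> 135
  FD 11: (0,-11) -> (-7.778,-3.222) [heading=135, draw]
  RT 45: heading 135 -> 90
  -- iteration 3/3 --
  RT 135: heading 90 -> 315
  LT 45: heading 315 -> 0
  FD 11: (-7.778,-3.222) -> (3.222,-3.222) [heading=0, draw]
  RT 45: heading 0 -> 315
]
Final: pos=(3.222,-3.222), heading=315, 3 segment(s) drawn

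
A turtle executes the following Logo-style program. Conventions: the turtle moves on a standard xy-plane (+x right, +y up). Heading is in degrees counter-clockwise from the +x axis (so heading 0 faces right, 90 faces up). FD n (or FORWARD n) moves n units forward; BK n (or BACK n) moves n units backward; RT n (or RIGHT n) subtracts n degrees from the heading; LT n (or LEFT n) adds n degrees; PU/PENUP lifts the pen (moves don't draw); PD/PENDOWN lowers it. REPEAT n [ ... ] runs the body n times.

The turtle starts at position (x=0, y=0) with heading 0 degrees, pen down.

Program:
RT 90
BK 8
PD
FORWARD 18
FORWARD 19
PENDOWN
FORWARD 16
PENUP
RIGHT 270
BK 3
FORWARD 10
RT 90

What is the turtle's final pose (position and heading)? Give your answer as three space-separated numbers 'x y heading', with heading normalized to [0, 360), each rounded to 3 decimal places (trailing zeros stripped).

Answer: 7 -45 270

Derivation:
Executing turtle program step by step:
Start: pos=(0,0), heading=0, pen down
RT 90: heading 0 -> 270
BK 8: (0,0) -> (0,8) [heading=270, draw]
PD: pen down
FD 18: (0,8) -> (0,-10) [heading=270, draw]
FD 19: (0,-10) -> (0,-29) [heading=270, draw]
PD: pen down
FD 16: (0,-29) -> (0,-45) [heading=270, draw]
PU: pen up
RT 270: heading 270 -> 0
BK 3: (0,-45) -> (-3,-45) [heading=0, move]
FD 10: (-3,-45) -> (7,-45) [heading=0, move]
RT 90: heading 0 -> 270
Final: pos=(7,-45), heading=270, 4 segment(s) drawn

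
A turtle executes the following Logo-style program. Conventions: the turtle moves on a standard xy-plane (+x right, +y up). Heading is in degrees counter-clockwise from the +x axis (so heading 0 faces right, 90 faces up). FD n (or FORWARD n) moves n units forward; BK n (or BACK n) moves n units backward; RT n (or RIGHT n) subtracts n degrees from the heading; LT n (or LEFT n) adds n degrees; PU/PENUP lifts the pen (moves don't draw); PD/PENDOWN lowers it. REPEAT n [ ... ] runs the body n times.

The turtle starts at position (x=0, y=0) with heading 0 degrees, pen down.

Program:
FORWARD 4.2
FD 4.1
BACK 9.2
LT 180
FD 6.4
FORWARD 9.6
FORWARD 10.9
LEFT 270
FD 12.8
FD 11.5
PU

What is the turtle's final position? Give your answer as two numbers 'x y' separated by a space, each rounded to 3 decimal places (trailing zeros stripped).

Answer: -27.8 24.3

Derivation:
Executing turtle program step by step:
Start: pos=(0,0), heading=0, pen down
FD 4.2: (0,0) -> (4.2,0) [heading=0, draw]
FD 4.1: (4.2,0) -> (8.3,0) [heading=0, draw]
BK 9.2: (8.3,0) -> (-0.9,0) [heading=0, draw]
LT 180: heading 0 -> 180
FD 6.4: (-0.9,0) -> (-7.3,0) [heading=180, draw]
FD 9.6: (-7.3,0) -> (-16.9,0) [heading=180, draw]
FD 10.9: (-16.9,0) -> (-27.8,0) [heading=180, draw]
LT 270: heading 180 -> 90
FD 12.8: (-27.8,0) -> (-27.8,12.8) [heading=90, draw]
FD 11.5: (-27.8,12.8) -> (-27.8,24.3) [heading=90, draw]
PU: pen up
Final: pos=(-27.8,24.3), heading=90, 8 segment(s) drawn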